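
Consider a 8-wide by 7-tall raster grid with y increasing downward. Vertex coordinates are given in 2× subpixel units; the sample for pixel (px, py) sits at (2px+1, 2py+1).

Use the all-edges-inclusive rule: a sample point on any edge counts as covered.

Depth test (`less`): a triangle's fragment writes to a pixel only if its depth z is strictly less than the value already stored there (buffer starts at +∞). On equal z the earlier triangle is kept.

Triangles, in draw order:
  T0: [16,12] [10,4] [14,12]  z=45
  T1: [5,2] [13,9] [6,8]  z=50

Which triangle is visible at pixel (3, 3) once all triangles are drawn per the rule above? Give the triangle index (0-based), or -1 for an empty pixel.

T0:
  2·area = 16  (B↔C swapped to make it positive)
  edge (16, 12)→(14, 12): d=(-2,0) inclusive
  edge (14, 12)→(10, 4): d=(-4,-8) inclusive
  edge (10, 4)→(16, 12): d=(6,8) inclusive
    (6,4)@(13, 9): e=[6,4,6] → █
    (7,4)@(15, 9): e=[6,20,-10] → ·
    (6,5)@(13, 11): e=[2,-4,18] → ·
    (7,5)@(15, 11): e=[2,12,2] → █
    (7,6)@(15, 13): e=[-2,4,14] → ·
  covered (2 px):
    · · · · · · · ·
    · · · · · · · ·
    · · · · · · · ·
    · · · · · · · ·
    · · · · · · █ ·
    · · · · · · · █
    · · · · · · · ·
T1:
  2·area = 41
  edge (5, 2)→(13, 9): d=(8,7) inclusive
  edge (13, 9)→(6, 8): d=(-7,-1) inclusive
  edge (6, 8)→(5, 2): d=(-1,-6) inclusive
    (3,2)@(7, 5): e=[10,22,9] → █
    (4,2)@(9, 5): e=[-4,24,21] → ·
    (3,3)@(7, 7): e=[26,8,7] → █
    (4,3)@(9, 7): e=[12,10,19] → █
    (5,3)@(11, 7): e=[-2,12,31] → ·
    (3,4)@(7, 9): e=[42,-6,5] → ·
    (4,4)@(9, 9): e=[28,-4,17] → ·
    (6,4)@(13, 9): e=[0,0,41] → █  [on edge]
    (7,4)@(15, 9): e=[-14,2,53] → ·
    (6,5)@(13, 11): e=[16,-14,39] → ·
  covered (4 px):
    · · · · · · · ·
    · · · · · · · ·
    · · · █ · · · ·
    · · · █ █ · · ·
    · · · · · · █ ·
    · · · · · · · ·
    · · · · · · · ·

Z-buffer (winner per pixel, '.' = empty):
  . . . . . . . .
  . . . . . . . .
  . . . 1 . . . .
  . . . 1 1 . . .
  . . . . . . 0 .
  . . . . . . . 0
  . . . . . . . .

Answer: 1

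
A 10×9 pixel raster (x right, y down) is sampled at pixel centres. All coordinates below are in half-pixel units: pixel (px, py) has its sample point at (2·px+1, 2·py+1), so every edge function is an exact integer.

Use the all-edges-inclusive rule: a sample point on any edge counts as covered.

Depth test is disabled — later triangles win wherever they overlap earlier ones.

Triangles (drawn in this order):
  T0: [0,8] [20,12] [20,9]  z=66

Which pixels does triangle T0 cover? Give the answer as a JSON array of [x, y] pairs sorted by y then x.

T0:
  2·area = 60  (B↔C swapped to make it positive)
  edge (0, 8)→(20, 9): d=(20,1) inclusive
  edge (20, 9)→(20, 12): d=(0,3) inclusive
  edge (20, 12)→(0, 8): d=(-20,-4) inclusive
    (2,4)@(5, 9): e=[15,45,0] → #  [on edge]
    (3,4)@(7, 9): e=[13,39,8] → #
    (4,4)@(9, 9): e=[11,33,16] → #
    (5,4)@(11, 9): e=[9,27,24] → #
    (6,4)@(13, 9): e=[7,21,32] → #
    (7,4)@(15, 9): e=[5,15,40] → #
    (8,4)@(17, 9): e=[3,9,48] → #
    (9,4)@(19, 9): e=[1,3,56] → #
    (2,5)@(5, 11): e=[55,45,-40] → ·
    (3,5)@(7, 11): e=[53,39,-32] → ·
    (4,5)@(9, 11): e=[51,33,-24] → ·
    (5,5)@(11, 11): e=[49,27,-16] → ·
    (7,5)@(15, 11): e=[45,15,0] → #  [on edge]
  covered (11 px):
    · · · · · · · · · ·
    · · · · · · · · · ·
    · · · · · · · · · ·
    · · · · · · · · · ·
    · · # # # # # # # #
    · · · · · · · # # #
    · · · · · · · · · ·
    · · · · · · · · · ·
    · · · · · · · · · ·

Final: [[2,4],[3,4],[4,4],[5,4],[6,4],[7,4],[8,4],[9,4],[7,5],[8,5],[9,5]]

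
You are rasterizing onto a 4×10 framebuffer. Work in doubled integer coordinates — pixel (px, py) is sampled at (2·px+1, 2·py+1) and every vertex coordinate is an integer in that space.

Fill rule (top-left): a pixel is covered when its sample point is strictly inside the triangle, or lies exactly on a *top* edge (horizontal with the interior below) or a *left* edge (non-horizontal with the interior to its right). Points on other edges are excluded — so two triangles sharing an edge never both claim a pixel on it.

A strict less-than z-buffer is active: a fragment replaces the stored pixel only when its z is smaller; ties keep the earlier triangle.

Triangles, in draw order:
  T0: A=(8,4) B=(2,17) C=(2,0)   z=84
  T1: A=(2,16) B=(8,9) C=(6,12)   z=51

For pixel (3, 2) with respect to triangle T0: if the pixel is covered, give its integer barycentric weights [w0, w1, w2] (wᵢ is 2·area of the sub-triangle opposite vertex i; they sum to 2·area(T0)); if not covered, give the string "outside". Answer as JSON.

T0:
  2·area = 102
  edge (8, 4)→(2, 17): d=(-6,13) right/bottom  bias=-1
  edge (2, 17)→(2, 0): d=(0,-17) top-left  bias=+0
  edge (2, 0)→(8, 4): d=(6,4) right/bottom  bias=-1
    (1,0)@(3, 1): e=[83,17,2] → X
    (2,0)@(5, 1): e=[57,51,-6] → .
    (1,1)@(3, 3): e=[71,17,14] → X
    (2,1)@(5, 3): e=[45,51,6] → X
    (3,1)@(7, 3): e=[19,85,-2] → .
    (1,2)@(3, 5): e=[59,17,26] → X
    (3,2)@(7, 5): e=[7,85,10] → X
    (1,3)@(3, 7): e=[47,17,38] → X
    (3,3)@(7, 7): e=[-5,85,22] → .
    (1,4)@(3, 9): e=[35,17,50] → X
    (3,4)@(7, 9): e=[-17,85,34] → .
    (1,5)@(3, 11): e=[23,17,62] → X
  covered (12 px):
    . X . .
    . X X .
    . X X X
    . X X .
    . X X .
    . X . .
    . X . .
    . . . .
    . . . .
    . . . .
T1:
  2·area = 4
  edge (2, 16)→(8, 9): d=(6,-7) top-left  bias=+0
  edge (8, 9)→(6, 12): d=(-2,3) right/bottom  bias=-1
  edge (6, 12)→(2, 16): d=(-4,4) right/bottom  bias=-1
    (3,5)@(7, 11): e=[5,-1,0] → .  [on edge]
    (2,6)@(5, 13): e=[3,1,0] → .  [on edge]
    (1,7)@(3, 15): e=[1,3,0] → .  [on edge]
    (0,8)@(1, 17): e=[-1,5,0] → .  [on edge]
  covered (0 px):
    . . . .
    . . . .
    . . . .
    . . . .
    . . . .
    . . . .
    . . . .
    . . . .
    . . . .
    . . . .

Answer: [85,10,7]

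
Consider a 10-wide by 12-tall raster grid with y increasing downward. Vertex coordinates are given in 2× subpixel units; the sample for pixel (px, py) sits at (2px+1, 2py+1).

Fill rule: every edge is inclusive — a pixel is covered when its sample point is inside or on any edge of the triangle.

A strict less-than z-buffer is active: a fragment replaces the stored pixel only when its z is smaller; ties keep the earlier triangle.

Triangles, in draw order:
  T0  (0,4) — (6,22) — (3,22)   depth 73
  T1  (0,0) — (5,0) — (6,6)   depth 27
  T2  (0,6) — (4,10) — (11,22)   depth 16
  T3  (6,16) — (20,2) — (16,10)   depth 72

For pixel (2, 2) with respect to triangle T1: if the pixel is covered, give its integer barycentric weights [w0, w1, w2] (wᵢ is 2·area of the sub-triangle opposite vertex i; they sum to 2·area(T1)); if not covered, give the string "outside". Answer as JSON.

T0:
  2·area = 54
  edge (0, 4)→(6, 22): d=(6,18) inclusive
  edge (6, 22)→(3, 22): d=(-3,0) inclusive
  edge (3, 22)→(0, 4): d=(-3,-18) inclusive
    (0,3)@(1, 7): e=[0,45,9] → #  [on edge]
    (1,3)@(3, 7): e=[-36,45,45] → ·
    (0,4)@(1, 9): e=[12,39,3] → #
    (1,4)@(3, 9): e=[-24,39,39] → ·
    (0,5)@(1, 11): e=[24,33,-3] → ·
    (1,6)@(3, 13): e=[0,27,27] → #  [on edge]
    (2,6)@(5, 13): e=[-36,27,63] → ·
    (1,7)@(3, 15): e=[12,21,21] → #
    (2,7)@(5, 15): e=[-24,21,57] → ·
    (1,8)@(3, 17): e=[24,15,15] → #
    (2,8)@(5, 17): e=[-12,15,51] → ·
    (1,9)@(3, 19): e=[36,9,9] → #
    (2,9)@(5, 19): e=[0,9,45] → #  [on edge]
  covered (9 px):
    · · · · · · · · · ·
    · · · · · · · · · ·
    · · · · · · · · · ·
    # · · · · · · · · ·
    # · · · · · · · · ·
    · · · · · · · · · ·
    · # · · · · · · · ·
    · # · · · · · · · ·
    · # · · · · · · · ·
    · # # · · · · · · ·
    · # # · · · · · · ·
    · · · · · · · · · ·
T1:
  2·area = 30
  edge (0, 0)→(5, 0): d=(5,0) inclusive
  edge (5, 0)→(6, 6): d=(1,6) inclusive
  edge (6, 6)→(0, 0): d=(-6,-6) inclusive
    (0,0)@(1, 1): e=[5,25,0] → #  [on edge]
    (1,0)@(3, 1): e=[5,13,12] → #
    (2,0)@(5, 1): e=[5,1,24] → #
    (3,0)@(7, 1): e=[5,-11,36] → ·
    (0,1)@(1, 3): e=[15,27,-12] → ·
    (1,1)@(3, 3): e=[15,15,0] → #  [on edge]
    (3,1)@(7, 3): e=[15,-9,24] → ·
    (1,2)@(3, 5): e=[25,17,-12] → ·
    (2,2)@(5, 5): e=[25,5,0] → #  [on edge]
    (3,2)@(7, 5): e=[25,-7,12] → ·
    (2,3)@(5, 7): e=[35,7,-12] → ·
    (3,3)@(7, 7): e=[35,-5,0] → ·  [on edge]
    (4,4)@(9, 9): e=[45,-15,0] → ·  [on edge]
    (5,5)@(11, 11): e=[55,-25,0] → ·  [on edge]
    (6,6)@(13, 13): e=[65,-35,0] → ·  [on edge]
    (7,7)@(15, 15): e=[75,-45,0] → ·  [on edge]
    (8,8)@(17, 17): e=[85,-55,0] → ·  [on edge]
    (9,9)@(19, 19): e=[95,-65,0] → ·  [on edge]
  covered (6 px):
    # # # · · · · · · ·
    · # # · · · · · · ·
    · · # · · · · · · ·
    · · · · · · · · · ·
    · · · · · · · · · ·
    · · · · · · · · · ·
    · · · · · · · · · ·
    · · · · · · · · · ·
    · · · · · · · · · ·
    · · · · · · · · · ·
    · · · · · · · · · ·
    · · · · · · · · · ·
T2:
  2·area = 20
  edge (0, 6)→(4, 10): d=(4,4) inclusive
  edge (4, 10)→(11, 22): d=(7,12) inclusive
  edge (11, 22)→(0, 6): d=(-11,-16) inclusive
    (0,3)@(1, 7): e=[0,15,5] → #  [on edge]
    (1,3)@(3, 7): e=[-8,-9,37] → ·
    (0,4)@(1, 9): e=[8,29,-17] → ·
    (1,4)@(3, 9): e=[0,5,15] → #  [on edge]
    (2,4)@(5, 9): e=[-8,-19,47] → ·
    (1,5)@(3, 11): e=[8,19,-7] → ·
    (2,5)@(5, 11): e=[0,-5,25] → ·  [on edge]
    (2,6)@(5, 13): e=[8,9,3] → #
    (3,6)@(7, 13): e=[0,-15,35] → ·  [on edge]
    (2,7)@(5, 15): e=[16,23,-19] → ·
    (4,7)@(9, 15): e=[0,-25,45] → ·  [on edge]
    (5,8)@(11, 17): e=[0,-35,55] → ·  [on edge]
    (6,9)@(13, 19): e=[0,-45,65] → ·  [on edge]
    (7,10)@(15, 21): e=[0,-55,75] → ·  [on edge]
    (8,11)@(17, 23): e=[0,-65,85] → ·  [on edge]
  covered (4 px):
    · · · · · · · · · ·
    · · · · · · · · · ·
    · · · · · · · · · ·
    # · · · · · · · · ·
    · # · · · · · · · ·
    · · · · · · · · · ·
    · · # · · · · · · ·
    · · · · · · · · · ·
    · · · · · · · · · ·
    · · · · # · · · · ·
    · · · · · · · · · ·
    · · · · · · · · · ·
T3:
  2·area = 56
  edge (6, 16)→(20, 2): d=(14,-14) inclusive
  edge (20, 2)→(16, 10): d=(-4,8) inclusive
  edge (16, 10)→(6, 16): d=(-10,6) inclusive
    (9,1)@(19, 3): e=[0,4,52] → #  [on edge]
    (8,2)@(17, 5): e=[0,12,44] → #  [on edge]
    (9,2)@(19, 5): e=[28,-4,32] → ·
    (7,3)@(15, 7): e=[0,20,36] → #  [on edge]
    (9,3)@(19, 7): e=[56,-12,12] → ·
    (6,4)@(13, 9): e=[0,28,28] → #  [on edge]
    (8,4)@(17, 9): e=[56,-4,4] → ·
    (5,5)@(11, 11): e=[0,36,20] → #  [on edge]
    (7,5)@(15, 11): e=[56,4,-4] → ·
    (4,6)@(9, 13): e=[0,44,12] → #  [on edge]
    (5,6)@(11, 13): e=[28,28,0] → #  [on edge]
    (6,6)@(13, 13): e=[56,12,-12] → ·
    (3,7)@(7, 15): e=[0,52,4] → #  [on edge]
    (2,8)@(5, 17): e=[0,60,-4] → ·  [on edge]
    (0,9)@(1, 19): e=[-28,84,0] → ·  [on edge]
    (1,9)@(3, 19): e=[0,68,-12] → ·  [on edge]
    (0,10)@(1, 21): e=[0,76,-20] → ·  [on edge]
  covered (11 px):
    · · · · · · · · · ·
    · · · · · · · · · #
    · · · · · · · · # ·
    · · · · · · · # # ·
    · · · · · · # # · ·
    · · · · · # # · · ·
    · · · · # # · · · ·
    · · · # · · · · · ·
    · · · · · · · · · ·
    · · · · · · · · · ·
    · · · · · · · · · ·
    · · · · · · · · · ·

Result: [5,0,25]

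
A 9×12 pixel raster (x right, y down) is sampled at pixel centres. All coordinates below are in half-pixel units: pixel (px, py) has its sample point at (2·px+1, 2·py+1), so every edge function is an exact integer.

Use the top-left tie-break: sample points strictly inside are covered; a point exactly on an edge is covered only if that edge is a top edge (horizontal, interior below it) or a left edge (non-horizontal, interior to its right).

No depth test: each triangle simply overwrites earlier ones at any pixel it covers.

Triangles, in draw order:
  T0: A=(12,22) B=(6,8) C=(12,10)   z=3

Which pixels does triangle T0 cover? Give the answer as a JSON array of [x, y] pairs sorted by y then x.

T0:
  2·area = 72
  edge (12, 22)→(6, 8): d=(-6,-14) top-left  bias=+0
  edge (6, 8)→(12, 10): d=(6,2) right/bottom  bias=-1
  edge (12, 10)→(12, 22): d=(0,12) right/bottom  bias=-1
    (1,0)@(3, 1): e=[0,-36,108] → ·  [on edge]
    (1,3)@(3, 7): e=[-36,0,108] → ·  [on edge]
    (3,4)@(7, 9): e=[8,4,60] → #
    (4,4)@(9, 9): e=[36,0,36] → ·  [on edge]
    (3,5)@(7, 11): e=[-4,16,60] → ·
    (4,5)@(9, 11): e=[24,12,36] → #
    (5,5)@(11, 11): e=[52,8,12] → #
    (6,5)@(13, 11): e=[80,4,-12] → ·
    (7,5)@(15, 11): e=[108,0,-36] → ·  [on edge]
    (4,6)@(9, 13): e=[12,24,36] → #
    (6,6)@(13, 13): e=[68,16,-12] → ·
    (4,7)@(9, 15): e=[0,36,36] → #  [on edge]
  covered (9 px):
    · · · · · · · · ·
    · · · · · · · · ·
    · · · · · · · · ·
    · · · · · · · · ·
    · · · # · · · · ·
    · · · · # # · · ·
    · · · · # # · · ·
    · · · · # # · · ·
    · · · · · # · · ·
    · · · · · # · · ·
    · · · · · · · · ·
    · · · · · · · · ·

Answer: [[3,4],[4,5],[5,5],[4,6],[5,6],[4,7],[5,7],[5,8],[5,9]]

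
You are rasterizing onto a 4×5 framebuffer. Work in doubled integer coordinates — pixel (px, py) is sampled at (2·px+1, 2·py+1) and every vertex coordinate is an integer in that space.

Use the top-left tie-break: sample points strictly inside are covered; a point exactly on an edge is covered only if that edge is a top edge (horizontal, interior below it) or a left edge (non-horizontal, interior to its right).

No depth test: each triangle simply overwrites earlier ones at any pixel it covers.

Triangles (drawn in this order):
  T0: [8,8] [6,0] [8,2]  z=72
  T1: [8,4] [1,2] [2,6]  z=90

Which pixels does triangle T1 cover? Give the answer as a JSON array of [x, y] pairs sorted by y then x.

T0:
  2·area = 12
  edge (8, 8)→(6, 0): d=(-2,-8) top-left  bias=+0
  edge (6, 0)→(8, 2): d=(2,2) right/bottom  bias=-1
  edge (8, 2)→(8, 8): d=(0,6) right/bottom  bias=-1
    (3,0)@(7, 1): e=[6,0,6] → ·  [on edge]
    (3,1)@(7, 3): e=[2,4,6] → #
    (3,2)@(7, 5): e=[-2,8,6] → ·
  covered (1 px):
    · · · ·
    · · · #
    · · · ·
    · · · ·
    · · · ·
T1:
  2·area = 26  (B↔C swapped to make it positive)
  edge (8, 4)→(2, 6): d=(-6,2) right/bottom  bias=-1
  edge (2, 6)→(1, 2): d=(-1,-4) top-left  bias=+0
  edge (1, 2)→(8, 4): d=(7,2) right/bottom  bias=-1
    (1,1)@(3, 3): e=[16,7,3] → #
    (2,1)@(5, 3): e=[12,15,-1] → ·
    (1,2)@(3, 5): e=[4,5,17] → #
    (2,2)@(5, 5): e=[0,13,13] → ·  [on edge]
    (1,3)@(3, 7): e=[-8,3,31] → ·
  covered (2 px):
    · · · ·
    · # · ·
    · # · ·
    · · · ·
    · · · ·

Answer: [[1,1],[1,2]]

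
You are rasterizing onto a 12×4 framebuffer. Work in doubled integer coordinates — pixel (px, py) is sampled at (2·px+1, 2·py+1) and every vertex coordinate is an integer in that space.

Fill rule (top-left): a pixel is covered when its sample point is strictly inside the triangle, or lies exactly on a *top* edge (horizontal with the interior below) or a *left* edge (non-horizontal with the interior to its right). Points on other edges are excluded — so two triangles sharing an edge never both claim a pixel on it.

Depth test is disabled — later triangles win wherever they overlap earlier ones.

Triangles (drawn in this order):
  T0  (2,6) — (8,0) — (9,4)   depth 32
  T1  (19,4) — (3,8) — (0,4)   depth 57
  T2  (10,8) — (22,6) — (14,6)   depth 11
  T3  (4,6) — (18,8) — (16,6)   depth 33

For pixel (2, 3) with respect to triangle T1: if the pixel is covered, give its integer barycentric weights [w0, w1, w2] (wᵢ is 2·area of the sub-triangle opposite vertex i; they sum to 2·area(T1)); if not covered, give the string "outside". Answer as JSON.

T0:
  2·area = 30
  edge (2, 6)→(8, 0): d=(6,-6) top-left  bias=+0
  edge (8, 0)→(9, 4): d=(1,4) right/bottom  bias=-1
  edge (9, 4)→(2, 6): d=(-7,2) right/bottom  bias=-1
    (3,0)@(7, 1): e=[0,5,25] → X  [on edge]
    (4,0)@(9, 1): e=[12,-3,21] → .
    (2,1)@(5, 3): e=[0,15,15] → X  [on edge]
    (4,1)@(9, 3): e=[24,-1,7] → .
    (1,2)@(3, 5): e=[0,25,5] → X  [on edge]
    (3,2)@(7, 5): e=[24,9,-3] → .
    (0,3)@(1, 7): e=[0,35,-5] → .  [on edge]
    (1,3)@(3, 7): e=[12,27,-9] → .
    (2,3)@(5, 7): e=[24,19,-13] → .
  covered (5 px):
    . . . X . . . . . . . .
    . . X X . . . . . . . .
    . X X . . . . . . . . .
    . . . . . . . . . . . .
T1:
  2·area = 76
  edge (19, 4)→(3, 8): d=(-16,4) right/bottom  bias=-1
  edge (3, 8)→(0, 4): d=(-3,-4) top-left  bias=+0
  edge (0, 4)→(19, 4): d=(19,0) top-left  bias=+0
    (11,1)@(23, 3): e=[0,95,-19] → .  [on edge]
    (0,2)@(1, 5): e=[56,1,19] → X
    (1,2)@(3, 5): e=[48,9,19] → X
    (2,2)@(5, 5): e=[40,17,19] → X
    (3,2)@(7, 5): e=[32,25,19] → X
    (4,2)@(9, 5): e=[24,33,19] → X
    (5,2)@(11, 5): e=[16,41,19] → X
    (6,2)@(13, 5): e=[8,49,19] → X
    (7,2)@(15, 5): e=[0,57,19] → .  [on edge]
    (0,3)@(1, 7): e=[24,-5,57] → .
    (1,3)@(3, 7): e=[16,3,57] → X
    (3,3)@(7, 7): e=[0,19,57] → .  [on edge]
  covered (9 px):
    . . . . . . . . . . . .
    . . . . . . . . . . . .
    X X X X X X X . . . . .
    . X X . . . . . . . . .
T2:
  2·area = 16  (B↔C swapped to make it positive)
  edge (10, 8)→(14, 6): d=(4,-2) top-left  bias=+0
  edge (14, 6)→(22, 6): d=(8,0) top-left  bias=+0
  edge (22, 6)→(10, 8): d=(-12,2) right/bottom  bias=-1
    (6,3)@(13, 7): e=[2,8,6] → X
    (7,3)@(15, 7): e=[6,8,2] → X
    (8,3)@(17, 7): e=[10,8,-2] → .
  covered (2 px):
    . . . . . . . . . . . .
    . . . . . . . . . . . .
    . . . . . . . . . . . .
    . . . . . . X X . . . .
T3:
  2·area = 24  (B↔C swapped to make it positive)
  edge (4, 6)→(16, 6): d=(12,0) top-left  bias=+0
  edge (16, 6)→(18, 8): d=(2,2) right/bottom  bias=-1
  edge (18, 8)→(4, 6): d=(-14,-2) top-left  bias=+0
    (5,0)@(11, 1): e=[-60,0,84] → .  [on edge]
    (6,1)@(13, 3): e=[-36,0,60] → .  [on edge]
    (7,2)@(15, 5): e=[-12,0,36] → .  [on edge]
    (5,3)@(11, 7): e=[12,12,0] → X  [on edge]
    (6,3)@(13, 7): e=[12,8,4] → X
    (7,3)@(15, 7): e=[12,4,8] → X
    (8,3)@(17, 7): e=[12,0,12] → .  [on edge]
  covered (3 px):
    . . . . . . . . . . . .
    . . . . . . . . . . . .
    . . . . . . . . . . . .
    . . . . . X X X . . . .

Result: [11,57,8]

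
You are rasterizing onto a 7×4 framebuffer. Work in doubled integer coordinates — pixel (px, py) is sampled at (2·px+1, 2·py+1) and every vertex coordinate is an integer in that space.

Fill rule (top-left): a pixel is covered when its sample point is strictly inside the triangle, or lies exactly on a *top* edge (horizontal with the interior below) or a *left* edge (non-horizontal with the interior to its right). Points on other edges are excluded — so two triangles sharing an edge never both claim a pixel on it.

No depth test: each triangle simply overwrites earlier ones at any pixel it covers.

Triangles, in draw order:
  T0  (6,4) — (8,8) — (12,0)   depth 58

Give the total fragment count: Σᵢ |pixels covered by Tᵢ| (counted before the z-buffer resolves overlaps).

T0:
  2·area = 32  (B↔C swapped to make it positive)
  edge (6, 4)→(12, 0): d=(6,-4) top-left  bias=+0
  edge (12, 0)→(8, 8): d=(-4,8) right/bottom  bias=-1
  edge (8, 8)→(6, 4): d=(-2,-4) top-left  bias=+0
    (5,0)@(11, 1): e=[2,4,26] → █
    (6,0)@(13, 1): e=[10,-12,34] → ·
    (4,1)@(9, 3): e=[6,12,14] → █
    (5,1)@(11, 3): e=[14,-4,22] → ·
    (3,2)@(7, 5): e=[10,20,2] → █
    (5,2)@(11, 5): e=[26,-12,18] → ·
    (3,3)@(7, 7): e=[22,12,-2] → ·
    (4,3)@(9, 7): e=[30,-4,6] → ·
  covered (4 px):
    · · · · · █ ·
    · · · · █ · ·
    · · · █ █ · ·
    · · · · · · ·

Result: 4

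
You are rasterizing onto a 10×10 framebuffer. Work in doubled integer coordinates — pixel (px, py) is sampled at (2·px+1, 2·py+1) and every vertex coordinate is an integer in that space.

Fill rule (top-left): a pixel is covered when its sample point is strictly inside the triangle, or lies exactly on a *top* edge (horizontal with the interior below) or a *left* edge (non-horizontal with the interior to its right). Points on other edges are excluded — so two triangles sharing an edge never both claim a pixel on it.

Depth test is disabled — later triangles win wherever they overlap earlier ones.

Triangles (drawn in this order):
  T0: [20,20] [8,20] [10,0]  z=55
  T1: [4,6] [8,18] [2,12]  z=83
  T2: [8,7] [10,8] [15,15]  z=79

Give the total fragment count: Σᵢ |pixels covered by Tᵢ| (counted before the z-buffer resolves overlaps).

T0:
  2·area = 240
  edge (20, 20)→(8, 20): d=(-12,0) right/bottom  bias=-1
  edge (8, 20)→(10, 0): d=(2,-20) top-left  bias=+0
  edge (10, 0)→(20, 20): d=(10,20) right/bottom  bias=-1
    (5,1)@(11, 3): e=[204,26,10] → █
    (6,1)@(13, 3): e=[204,66,-30] → ·
    (5,2)@(11, 5): e=[180,30,30] → █
    (6,2)@(13, 5): e=[180,70,-10] → ·
    (5,3)@(11, 7): e=[156,34,50] → █
    (6,3)@(13, 7): e=[156,74,10] → █
    (7,3)@(15, 7): e=[156,114,-30] → ·
    (5,4)@(11, 9): e=[132,38,70] → █
    (7,4)@(15, 9): e=[132,118,-10] → ·
    (4,5)@(9, 11): e=[108,2,130] → █
    (7,5)@(15, 11): e=[108,122,10] → █
    (8,5)@(17, 11): e=[108,162,-30] → ·
  covered (30 px):
    · · · · · · · · · ·
    · · · · · █ · · · ·
    · · · · · █ · · · ·
    · · · · · █ █ · · ·
    · · · · · █ █ · · ·
    · · · · █ █ █ █ · ·
    · · · · █ █ █ █ · ·
    · · · · █ █ █ █ █ ·
    · · · · █ █ █ █ █ ·
    · · · · █ █ █ █ █ █
T1:
  2·area = 48
  edge (4, 6)→(8, 18): d=(4,12) right/bottom  bias=-1
  edge (8, 18)→(2, 12): d=(-6,-6) top-left  bias=+0
  edge (2, 12)→(4, 6): d=(2,-6) top-left  bias=+0
    (1,1)@(3, 3): e=[0,60,-12] → ·  [on edge]
    (2,1)@(5, 3): e=[-24,72,0] → ·  [on edge]
    (1,4)@(3, 9): e=[24,24,0] → █  [on edge]
    (2,4)@(5, 9): e=[0,36,12] → ·  [on edge]
    (0,5)@(1, 11): e=[56,0,-8] → ·  [on edge]
    (1,5)@(3, 11): e=[32,12,4] → █
    (2,5)@(5, 11): e=[8,24,16] → █
    (3,5)@(7, 11): e=[-16,36,28] → ·
    (1,6)@(3, 13): e=[40,0,8] → █  [on edge]
    (3,6)@(7, 13): e=[-8,24,32] → ·
    (0,7)@(1, 15): e=[72,-24,0] → ·  [on edge]
    (1,7)@(3, 15): e=[48,-12,12] → ·
    (2,7)@(5, 15): e=[24,0,24] → █  [on edge]
    (3,7)@(7, 15): e=[0,12,36] → ·  [on edge]
    (3,8)@(7, 17): e=[8,0,40] → █  [on edge]
    (4,9)@(9, 19): e=[-8,0,56] → ·  [on edge]
  covered (7 px):
    · · · · · · · · · ·
    · · · · · · · · · ·
    · · · · · · · · · ·
    · · · · · · · · · ·
    · █ · · · · · · · ·
    · █ █ · · · · · · ·
    · █ █ · · · · · · ·
    · · █ · · · · · · ·
    · · · █ · · · · · ·
    · · · · · · · · · ·
T2:
  2·area = 9
  edge (8, 7)→(10, 8): d=(2,1) right/bottom  bias=-1
  edge (10, 8)→(15, 15): d=(5,7) right/bottom  bias=-1
  edge (15, 15)→(8, 7): d=(-7,-8) top-left  bias=+0
    (2,0)@(5, 1): e=[-9,0,18] → ·  [on edge]
    (7,7)@(15, 15): e=[9,0,0] → ·  [on edge]
  covered (0 px):
    · · · · · · · · · ·
    · · · · · · · · · ·
    · · · · · · · · · ·
    · · · · · · · · · ·
    · · · · · · · · · ·
    · · · · · · · · · ·
    · · · · · · · · · ·
    · · · · · · · · · ·
    · · · · · · · · · ·
    · · · · · · · · · ·

Answer: 37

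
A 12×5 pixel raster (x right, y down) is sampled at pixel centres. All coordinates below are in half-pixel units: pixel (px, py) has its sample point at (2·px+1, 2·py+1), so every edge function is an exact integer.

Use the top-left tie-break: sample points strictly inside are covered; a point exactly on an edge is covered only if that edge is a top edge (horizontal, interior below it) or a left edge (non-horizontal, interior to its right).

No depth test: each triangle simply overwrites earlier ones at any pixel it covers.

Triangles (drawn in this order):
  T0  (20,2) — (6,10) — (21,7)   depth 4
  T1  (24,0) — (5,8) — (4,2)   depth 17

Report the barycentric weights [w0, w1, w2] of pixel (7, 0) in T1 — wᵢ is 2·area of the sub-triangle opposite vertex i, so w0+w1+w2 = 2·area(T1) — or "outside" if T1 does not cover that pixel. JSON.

T0:
  2·area = 78  (B↔C swapped to make it positive)
  edge (20, 2)→(21, 7): d=(1,5) right/bottom  bias=-1
  edge (21, 7)→(6, 10): d=(-15,3) right/bottom  bias=-1
  edge (6, 10)→(20, 2): d=(14,-8) top-left  bias=+0
    (9,1)@(19, 3): e=[6,66,6] → X
    (10,1)@(21, 3): e=[-4,60,22] → .
    (7,2)@(15, 5): e=[28,48,2] → X
    (8,2)@(17, 5): e=[18,42,18] → X
    (10,2)@(21, 5): e=[-2,30,50] → .
    (6,3)@(13, 7): e=[40,24,14] → X
    (10,3)@(21, 7): e=[0,0,78] → .  [on edge]
    (4,4)@(9, 9): e=[62,6,10] → X
    (5,4)@(11, 9): e=[52,0,26] → .  [on edge]
    (6,4)@(13, 9): e=[42,-6,42] → .
    (7,4)@(15, 9): e=[32,-12,58] → .
    (8,4)@(17, 9): e=[22,-18,74] → .
  covered (9 px):
    . . . . . . . . . . . .
    . . . . . . . . . X . .
    . . . . . . . X X X . .
    . . . . . . X X X X . .
    . . . . X . . . . . . .
T1:
  2·area = 122
  edge (24, 0)→(5, 8): d=(-19,8) right/bottom  bias=-1
  edge (5, 8)→(4, 2): d=(-1,-6) top-left  bias=+0
  edge (4, 2)→(24, 0): d=(20,-2) top-left  bias=+0
    (7,0)@(15, 1): e=[53,67,2] → X
    (8,0)@(17, 1): e=[37,79,6] → X
    (9,0)@(19, 1): e=[21,91,10] → X
    (10,0)@(21, 1): e=[5,103,14] → X
    (11,0)@(23, 1): e=[-11,115,18] → .
    (2,1)@(5, 3): e=[95,5,22] → X
    (3,1)@(7, 3): e=[79,17,26] → X
    (4,1)@(9, 3): e=[63,29,30] → X
    (5,1)@(11, 3): e=[47,41,34] → X
    (6,1)@(13, 3): e=[31,53,38] → X
    (8,1)@(17, 3): e=[-1,77,46] → .
    (9,1)@(19, 3): e=[-17,89,50] → .
  covered (16 px):
    . . . . . . . X X X X .
    . . X X X X X X . . . .
    . . X X X X . . . . . .
    . . X X . . . . . . . .
    . . . . . . . . . . . .

Result: [67,2,53]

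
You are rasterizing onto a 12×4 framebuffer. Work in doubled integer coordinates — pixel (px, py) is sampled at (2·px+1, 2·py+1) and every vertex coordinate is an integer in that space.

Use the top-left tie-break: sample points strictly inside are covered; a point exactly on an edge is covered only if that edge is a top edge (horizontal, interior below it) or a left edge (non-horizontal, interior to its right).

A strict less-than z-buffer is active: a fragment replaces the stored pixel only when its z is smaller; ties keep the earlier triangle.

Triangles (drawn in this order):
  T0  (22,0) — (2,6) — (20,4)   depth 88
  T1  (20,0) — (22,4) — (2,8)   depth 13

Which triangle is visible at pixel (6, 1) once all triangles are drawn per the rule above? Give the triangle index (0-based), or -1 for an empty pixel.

T0:
  2·area = 68  (B↔C swapped to make it positive)
  edge (22, 0)→(20, 4): d=(-2,4) right/bottom  bias=-1
  edge (20, 4)→(2, 6): d=(-18,2) right/bottom  bias=-1
  edge (2, 6)→(22, 0): d=(20,-6) top-left  bias=+0
    (9,0)@(19, 1): e=[10,56,2] → X
    (10,0)@(21, 1): e=[2,52,14] → X
    (11,0)@(23, 1): e=[-6,48,26] → .
    (6,1)@(13, 3): e=[30,32,6] → X
    (7,1)@(15, 3): e=[22,28,18] → X
    (8,1)@(17, 3): e=[14,24,30] → X
    (10,1)@(21, 3): e=[-2,16,54] → .
    (3,2)@(7, 5): e=[50,8,10] → X
    (4,2)@(9, 5): e=[42,4,22] → X
    (5,2)@(11, 5): e=[34,0,34] → .  [on edge]
    (6,2)@(13, 5): e=[26,-4,46] → .
    (7,2)@(15, 5): e=[18,-8,58] → .
  covered (8 px):
    . . . . . . . . . X X .
    . . . . . . X X X X . .
    . . . X X . . . . . . .
    . . . . . . . . . . . .
T1:
  2·area = 88
  edge (20, 0)→(22, 4): d=(2,4) right/bottom  bias=-1
  edge (22, 4)→(2, 8): d=(-20,4) right/bottom  bias=-1
  edge (2, 8)→(20, 0): d=(18,-8) top-left  bias=+0
    (9,0)@(19, 1): e=[6,72,10] → X
    (10,0)@(21, 1): e=[-2,64,26] → .
    (7,1)@(15, 3): e=[26,48,14] → X
    (8,1)@(17, 3): e=[18,40,30] → X
    (10,1)@(21, 3): e=[2,24,62] → X
    (11,1)@(23, 3): e=[-6,16,78] → .
    (4,2)@(9, 5): e=[54,32,2] → X
    (5,2)@(11, 5): e=[46,24,18] → X
    (6,2)@(13, 5): e=[38,16,34] → X
    (8,2)@(17, 5): e=[22,0,66] → .  [on edge]
    (9,2)@(19, 5): e=[14,-8,82] → .
    (10,2)@(21, 5): e=[6,-16,98] → .
    (3,3)@(7, 7): e=[66,0,22] → .  [on edge]
  covered (10 px):
    . . . . . . . . . X . .
    . . . . . . . X X X X .
    . . . . X X X X . . . .
    . . X . . . . . . . . .

Z-buffer (winner per pixel, '.' = empty):
  . . . . . . . . . 1 0 .
  . . . . . . 0 1 1 1 1 .
  . . . 0 1 1 1 1 . . . .
  . . 1 . . . . . . . . .

Answer: 0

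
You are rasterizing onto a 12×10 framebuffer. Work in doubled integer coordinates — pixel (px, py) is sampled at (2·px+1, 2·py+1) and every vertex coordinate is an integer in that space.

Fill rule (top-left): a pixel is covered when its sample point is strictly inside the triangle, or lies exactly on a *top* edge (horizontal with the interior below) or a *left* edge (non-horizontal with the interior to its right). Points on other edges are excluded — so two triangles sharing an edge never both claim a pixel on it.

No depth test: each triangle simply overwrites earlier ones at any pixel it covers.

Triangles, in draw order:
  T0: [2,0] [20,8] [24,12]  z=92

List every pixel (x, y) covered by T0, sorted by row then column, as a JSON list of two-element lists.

T0:
  2·area = 40
  edge (2, 0)→(20, 8): d=(18,8) right/bottom  bias=-1
  edge (20, 8)→(24, 12): d=(4,4) right/bottom  bias=-1
  edge (24, 12)→(2, 0): d=(-22,-12) top-left  bias=+0
    (6,0)@(13, 1): e=[-70,0,110] → ·  [on edge]
    (7,1)@(15, 3): e=[-50,0,90] → ·  [on edge]
    (6,2)@(13, 5): e=[2,16,22] → █
    (7,2)@(15, 5): e=[-14,8,46] → ·
    (8,2)@(17, 5): e=[-30,0,70] → ·  [on edge]
    (6,3)@(13, 7): e=[38,24,-22] → ·
    (7,3)@(15, 7): e=[22,16,2] → █
    (8,3)@(17, 7): e=[6,8,26] → █
    (9,3)@(19, 7): e=[-10,0,50] → ·  [on edge]
    (7,4)@(15, 9): e=[58,24,-42] → ·
    (8,4)@(17, 9): e=[42,16,-18] → ·
    (9,4)@(19, 9): e=[26,8,6] → █
    (10,4)@(21, 9): e=[10,0,30] → ·  [on edge]
    (11,5)@(23, 11): e=[30,0,10] → ·  [on edge]
  covered (4 px):
    · · · · · · · · · · · ·
    · · · · · · · · · · · ·
    · · · · · · █ · · · · ·
    · · · · · · · █ █ · · ·
    · · · · · · · · · █ · ·
    · · · · · · · · · · · ·
    · · · · · · · · · · · ·
    · · · · · · · · · · · ·
    · · · · · · · · · · · ·
    · · · · · · · · · · · ·

Result: [[6,2],[7,3],[8,3],[9,4]]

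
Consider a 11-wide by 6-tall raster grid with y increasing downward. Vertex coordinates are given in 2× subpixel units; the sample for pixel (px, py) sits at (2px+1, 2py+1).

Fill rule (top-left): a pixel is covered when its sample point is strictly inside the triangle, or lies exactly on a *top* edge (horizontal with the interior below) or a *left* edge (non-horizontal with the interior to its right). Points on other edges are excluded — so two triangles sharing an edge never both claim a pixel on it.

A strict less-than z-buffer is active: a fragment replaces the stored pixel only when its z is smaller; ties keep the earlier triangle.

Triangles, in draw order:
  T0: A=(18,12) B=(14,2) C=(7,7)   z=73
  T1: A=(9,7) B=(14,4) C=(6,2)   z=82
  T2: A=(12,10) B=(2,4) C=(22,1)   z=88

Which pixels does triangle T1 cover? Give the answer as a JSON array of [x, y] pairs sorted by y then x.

T0:
  2·area = 90  (B↔C swapped to make it positive)
  edge (18, 12)→(7, 7): d=(-11,-5) top-left  bias=+0
  edge (7, 7)→(14, 2): d=(7,-5) top-left  bias=+0
  edge (14, 2)→(18, 12): d=(4,10) right/bottom  bias=-1
    (6,1)@(13, 3): e=[74,2,14] → X
    (7,1)@(15, 3): e=[84,12,-6] → .
    (5,2)@(11, 5): e=[42,6,42] → X
    (7,2)@(15, 5): e=[62,26,2] → X
    (8,2)@(17, 5): e=[72,36,-18] → .
    (3,3)@(7, 7): e=[0,0,90] → X  [on edge]
    (4,3)@(9, 7): e=[10,10,70] → X
    (8,3)@(17, 7): e=[50,50,-10] → .
    (3,4)@(7, 9): e=[-22,14,98] → .
    (4,4)@(9, 9): e=[-12,24,78] → .
    (5,4)@(11, 9): e=[-2,34,58] → .
    (6,4)@(13, 9): e=[8,44,38] → X
  covered (12 px):
    . . . . . . . . . . .
    . . . . . . X . . . .
    . . . . . X X X . . .
    . . . X X X X X . . .
    . . . . . . X X . . .
    . . . . . . . . X . .
T1:
  2·area = 34  (B↔C swapped to make it positive)
  edge (9, 7)→(6, 2): d=(-3,-5) top-left  bias=+0
  edge (6, 2)→(14, 4): d=(8,2) right/bottom  bias=-1
  edge (14, 4)→(9, 7): d=(-5,3) right/bottom  bias=-1
    (9,0)@(19, 1): e=[68,-34,0] → .  [on edge]
    (3,1)@(7, 3): e=[2,6,26] → X
    (4,1)@(9, 3): e=[12,2,20] → X
    (5,1)@(11, 3): e=[22,-2,14] → .
    (3,2)@(7, 5): e=[-4,22,16] → .
    (4,2)@(9, 5): e=[6,18,10] → X
    (5,2)@(11, 5): e=[16,14,4] → X
    (6,2)@(13, 5): e=[26,10,-2] → .
    (4,3)@(9, 7): e=[0,34,0] → .  [on edge]
    (5,3)@(11, 7): e=[10,30,-6] → .
  covered (4 px):
    . . . . . . . . . . .
    . . . X X . . . . . .
    . . . . X X . . . . .
    . . . . . . . . . . .
    . . . . . . . . . . .
    . . . . . . . . . . .
T2:
  2·area = 150
  edge (12, 10)→(2, 4): d=(-10,-6) top-left  bias=+0
  edge (2, 4)→(22, 1): d=(20,-3) top-left  bias=+0
  edge (22, 1)→(12, 10): d=(-10,9) right/bottom  bias=-1
    (4,1)@(9, 3): e=[52,1,97] → X
    (5,1)@(11, 3): e=[64,7,79] → X
    (6,1)@(13, 3): e=[76,13,61] → X
    (7,1)@(15, 3): e=[88,19,43] → X
    (8,1)@(17, 3): e=[100,25,25] → X
    (9,1)@(19, 3): e=[112,31,7] → X
    (10,1)@(21, 3): e=[124,37,-11] → .
    (2,2)@(5, 5): e=[8,29,113] → X
    (3,2)@(7, 5): e=[20,35,95] → X
    (9,2)@(19, 5): e=[92,71,-13] → .
    (2,3)@(5, 7): e=[-12,69,93] → .
    (3,3)@(7, 7): e=[0,75,75] → X  [on edge]
  covered (20 px):
    . . . . . . . . . . .
    . . . . X X X X X X .
    . . X X X X X X X . .
    . . . X X X X X . . .
    . . . . . X X . . . .
    . . . . . . . . . . .

Final: [[3,1],[4,1],[4,2],[5,2]]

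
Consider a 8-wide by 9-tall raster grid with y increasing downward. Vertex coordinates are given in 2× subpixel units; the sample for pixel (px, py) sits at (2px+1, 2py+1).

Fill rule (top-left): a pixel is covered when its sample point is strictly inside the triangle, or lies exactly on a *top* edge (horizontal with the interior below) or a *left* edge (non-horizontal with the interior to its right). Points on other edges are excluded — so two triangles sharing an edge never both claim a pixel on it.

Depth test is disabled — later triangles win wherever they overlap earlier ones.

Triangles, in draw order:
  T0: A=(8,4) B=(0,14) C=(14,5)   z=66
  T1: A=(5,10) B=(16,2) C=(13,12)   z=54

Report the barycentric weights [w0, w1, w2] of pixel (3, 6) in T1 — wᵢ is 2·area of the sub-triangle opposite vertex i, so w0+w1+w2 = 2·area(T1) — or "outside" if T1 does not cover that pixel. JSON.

T0:
  2·area = 68  (B↔C swapped to make it positive)
  edge (8, 4)→(14, 5): d=(6,1) right/bottom  bias=-1
  edge (14, 5)→(0, 14): d=(-14,9) right/bottom  bias=-1
  edge (0, 14)→(8, 4): d=(8,-10) top-left  bias=+0
    (4,2)@(9, 5): e=[5,45,18] → #
    (5,2)@(11, 5): e=[3,27,38] → #
    (6,2)@(13, 5): e=[1,9,58] → #
    (7,2)@(15, 5): e=[-1,-9,78] → ·
    (3,3)@(7, 7): e=[19,35,14] → #
    (5,3)@(11, 7): e=[15,-1,54] → ·
    (6,3)@(13, 7): e=[13,-19,74] → ·
    (2,4)@(5, 9): e=[33,25,10] → #
    (4,4)@(9, 9): e=[29,-11,50] → ·
    (1,5)@(3, 11): e=[47,15,6] → #
    (2,5)@(5, 11): e=[45,-3,26] → ·
    (3,5)@(7, 11): e=[43,-21,46] → ·
  covered (9 px):
    · · · · · · · ·
    · · · · · · · ·
    · · · · # # # ·
    · · · # # · · ·
    · · # # · · · ·
    · # · · · · · ·
    # · · · · · · ·
    · · · · · · · ·
    · · · · · · · ·
T1:
  2·area = 86
  edge (5, 10)→(16, 2): d=(11,-8) top-left  bias=+0
  edge (16, 2)→(13, 12): d=(-3,10) right/bottom  bias=-1
  edge (13, 12)→(5, 10): d=(-8,-2) top-left  bias=+0
    (7,1)@(15, 3): e=[3,7,76] → #
    (6,2)@(13, 5): e=[9,21,56] → #
    (5,3)@(11, 7): e=[15,35,36] → #
    (7,3)@(15, 7): e=[47,-5,44] → ·
    (0,4)@(1, 9): e=[-43,129,0] → ·  [on edge]
    (3,4)@(7, 9): e=[5,69,12] → #
    (4,4)@(9, 9): e=[21,49,16] → #
    (7,4)@(15, 9): e=[69,-11,28] → ·
    (3,5)@(7, 11): e=[27,63,-4] → ·
    (4,5)@(9, 11): e=[43,43,0] → #  [on edge]
    (7,5)@(15, 11): e=[91,-17,12] → ·
    (4,6)@(9, 13): e=[65,37,-16] → ·
  covered (12 px):
    · · · · · · · ·
    · · · · · · · #
    · · · · · · # #
    · · · · · # # ·
    · · · # # # # ·
    · · · · # # # ·
    · · · · · · · ·
    · · · · · · · ·
    · · · · · · · ·

Answer: "outside"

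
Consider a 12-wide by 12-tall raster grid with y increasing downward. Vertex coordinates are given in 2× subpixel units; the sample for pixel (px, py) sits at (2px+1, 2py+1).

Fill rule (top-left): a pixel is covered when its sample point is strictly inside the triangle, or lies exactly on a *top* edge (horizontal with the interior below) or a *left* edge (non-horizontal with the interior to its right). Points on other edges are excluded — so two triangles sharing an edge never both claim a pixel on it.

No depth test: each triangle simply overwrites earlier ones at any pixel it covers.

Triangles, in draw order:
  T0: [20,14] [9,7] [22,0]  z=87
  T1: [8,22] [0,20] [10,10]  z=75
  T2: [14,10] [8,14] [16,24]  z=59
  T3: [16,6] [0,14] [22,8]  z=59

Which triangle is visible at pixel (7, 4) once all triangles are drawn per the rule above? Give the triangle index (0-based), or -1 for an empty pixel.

T0:
  2·area = 168
  edge (20, 14)→(9, 7): d=(-11,-7) top-left  bias=+0
  edge (9, 7)→(22, 0): d=(13,-7) top-left  bias=+0
  edge (22, 0)→(20, 14): d=(-2,14) right/bottom  bias=-1
    (10,0)@(21, 1): e=[150,6,12] → #
    (11,0)@(23, 1): e=[164,20,-16] → ·
    (8,1)@(17, 3): e=[100,4,64] → #
    (9,1)@(19, 3): e=[114,18,36] → #
    (11,1)@(23, 3): e=[142,46,-20] → ·
    (6,2)@(13, 5): e=[50,2,116] → #
    (7,2)@(15, 5): e=[64,16,88] → #
    (11,2)@(23, 5): e=[120,72,-24] → ·
    (4,3)@(9, 7): e=[0,0,168] → #  [on edge]
    (5,3)@(11, 7): e=[14,14,140] → #
    (10,3)@(21, 7): e=[84,84,0] → ·  [on edge]
    (4,4)@(9, 9): e=[-22,26,164] → ·
    (9,10)@(19, 21): e=[-84,252,0] → ·  [on edge]
  covered (22 px):
    · · · · · · · · · · # ·
    · · · · · · · · # # # ·
    · · · · · · # # # # # ·
    · · · · # # # # # # · ·
    · · · · · · # # # # · ·
    · · · · · · · · # # · ·
    · · · · · · · · · # · ·
    · · · · · · · · · · · ·
    · · · · · · · · · · · ·
    · · · · · · · · · · · ·
    · · · · · · · · · · · ·
    · · · · · · · · · · · ·
T1:
  2·area = 100
  edge (8, 22)→(0, 20): d=(-8,-2) top-left  bias=+0
  edge (0, 20)→(10, 10): d=(10,-10) top-left  bias=+0
  edge (10, 10)→(8, 22): d=(-2,12) right/bottom  bias=-1
    (9,0)@(19, 1): e=[190,0,-90] → ·  [on edge]
    (8,1)@(17, 3): e=[170,0,-70] → ·  [on edge]
    (7,2)@(15, 5): e=[150,0,-50] → ·  [on edge]
    (6,3)@(13, 7): e=[130,0,-30] → ·  [on edge]
    (5,4)@(11, 9): e=[110,0,-10] → ·  [on edge]
    (4,5)@(9, 11): e=[90,0,10] → #  [on edge]
    (5,5)@(11, 11): e=[94,20,-14] → ·
    (3,6)@(7, 13): e=[70,0,30] → #  [on edge]
    (5,6)@(11, 13): e=[78,40,-18] → ·
    (2,7)@(5, 15): e=[50,0,50] → #  [on edge]
    (5,7)@(11, 15): e=[62,60,-22] → ·
    (1,8)@(3, 17): e=[30,0,70] → #  [on edge]
    (0,9)@(1, 19): e=[10,0,90] → #  [on edge]
  covered (15 px):
    · · · · · · · · · · · ·
    · · · · · · · · · · · ·
    · · · · · · · · · · · ·
    · · · · · · · · · · · ·
    · · · · · · · · · · · ·
    · · · · # · · · · · · ·
    · · · # # · · · · · · ·
    · · # # # · · · · · · ·
    · # # # · · · · · · · ·
    # # # # · · · · · · · ·
    · · # # · · · · · · · ·
    · · · · · · · · · · · ·
T2:
  2·area = 92  (B↔C swapped to make it positive)
  edge (14, 10)→(16, 24): d=(2,14) right/bottom  bias=-1
  edge (16, 24)→(8, 14): d=(-8,-10) top-left  bias=+0
  edge (8, 14)→(14, 10): d=(6,-4) top-left  bias=+0
    (6,1)@(13, 3): e=[0,138,-46] → ·  [on edge]
    (6,5)@(13, 11): e=[16,74,2] → #
    (7,5)@(15, 11): e=[-12,94,10] → ·
    (5,6)@(11, 13): e=[48,38,6] → #
    (7,6)@(15, 13): e=[-8,78,22] → ·
    (4,7)@(9, 15): e=[80,2,10] → #
    (7,7)@(15, 15): e=[-4,62,34] → ·
    (4,8)@(9, 17): e=[84,-14,22] → ·
    (5,8)@(11, 17): e=[56,6,30] → #
    (7,8)@(15, 17): e=[0,46,46] → ·  [on edge]
    (5,9)@(11, 19): e=[60,-10,42] → ·
    (6,9)@(13, 19): e=[32,10,50] → #
  covered (11 px):
    · · · · · · · · · · · ·
    · · · · · · · · · · · ·
    · · · · · · · · · · · ·
    · · · · · · · · · · · ·
    · · · · · · · · · · · ·
    · · · · · · # · · · · ·
    · · · · · # # · · · · ·
    · · · · # # # · · · · ·
    · · · · · # # · · · · ·
    · · · · · · # # · · · ·
    · · · · · · · # · · · ·
    · · · · · · · · · · · ·
T3:
  2·area = 80  (B↔C swapped to make it positive)
  edge (16, 6)→(22, 8): d=(6,2) right/bottom  bias=-1
  edge (22, 8)→(0, 14): d=(-22,6) right/bottom  bias=-1
  edge (0, 14)→(16, 6): d=(16,-8) top-left  bias=+0
    (0,0)@(1, 1): e=[0,280,-200] → ·  [on edge]
    (3,1)@(7, 3): e=[0,200,-120] → ·  [on edge]
    (6,2)@(13, 5): e=[0,120,-40] → ·  [on edge]
    (7,3)@(15, 7): e=[8,64,8] → #
    (8,3)@(17, 7): e=[4,52,24] → #
    (9,3)@(19, 7): e=[0,40,40] → ·  [on edge]
    (5,4)@(11, 9): e=[28,44,8] → #
    (6,4)@(13, 9): e=[24,32,24] → #
    (9,4)@(19, 9): e=[12,-4,72] → ·
    (3,5)@(7, 11): e=[48,24,8] → #
    (4,5)@(9, 11): e=[44,12,24] → #
    (5,5)@(11, 11): e=[40,0,40] → ·  [on edge]
  covered (9 px):
    · · · · · · · · · · · ·
    · · · · · · · · · · · ·
    · · · · · · · · · · · ·
    · · · · · · · # # · · ·
    · · · · · # # # # · · ·
    · · · # # · · · · · · ·
    · # · · · · · · · · · ·
    · · · · · · · · · · · ·
    · · · · · · · · · · · ·
    · · · · · · · · · · · ·
    · · · · · · · · · · · ·
    · · · · · · · · · · · ·

Z-buffer (winner per pixel, '.' = empty):
  . . . . . . . . . . 0 .
  . . . . . . . . 0 0 0 .
  . . . . . . 0 0 0 0 0 .
  . . . . 0 0 0 3 3 0 . .
  . . . . . 3 3 3 3 0 . .
  . . . 3 3 . 2 . 0 0 . .
  . 3 . 1 1 2 2 . . 0 . .
  . . 1 1 2 2 2 . . . . .
  . 1 1 1 . 2 2 . . . . .
  1 1 1 1 . . 2 2 . . . .
  . . 1 1 . . . 2 . . . .
  . . . . . . . . . . . .

Result: 3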